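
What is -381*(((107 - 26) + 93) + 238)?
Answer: -156972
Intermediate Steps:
-381*(((107 - 26) + 93) + 238) = -381*((81 + 93) + 238) = -381*(174 + 238) = -381*412 = -156972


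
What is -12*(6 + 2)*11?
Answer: -1056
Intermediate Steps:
-12*(6 + 2)*11 = -12*8*11 = -6*16*11 = -96*11 = -1056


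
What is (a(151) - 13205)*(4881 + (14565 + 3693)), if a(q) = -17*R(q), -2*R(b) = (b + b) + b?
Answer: -432907551/2 ≈ -2.1645e+8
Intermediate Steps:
R(b) = -3*b/2 (R(b) = -((b + b) + b)/2 = -(2*b + b)/2 = -3*b/2)
a(q) = 51*q/2 (a(q) = -(-51)*q/2 = 51*q/2)
(a(151) - 13205)*(4881 + (14565 + 3693)) = ((51/2)*151 - 13205)*(4881 + (14565 + 3693)) = (7701/2 - 13205)*(4881 + 18258) = -18709/2*23139 = -432907551/2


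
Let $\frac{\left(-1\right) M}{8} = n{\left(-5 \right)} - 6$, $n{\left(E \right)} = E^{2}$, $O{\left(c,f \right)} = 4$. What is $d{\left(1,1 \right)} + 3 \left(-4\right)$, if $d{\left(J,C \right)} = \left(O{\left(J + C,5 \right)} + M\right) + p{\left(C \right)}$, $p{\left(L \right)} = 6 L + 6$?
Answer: $-148$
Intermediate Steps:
$p{\left(L \right)} = 6 + 6 L$
$M = -152$ ($M = - 8 \left(\left(-5\right)^{2} - 6\right) = - 8 \left(25 - 6\right) = \left(-8\right) 19 = -152$)
$d{\left(J,C \right)} = -142 + 6 C$ ($d{\left(J,C \right)} = \left(4 - 152\right) + \left(6 + 6 C\right) = -148 + \left(6 + 6 C\right) = -142 + 6 C$)
$d{\left(1,1 \right)} + 3 \left(-4\right) = \left(-142 + 6 \cdot 1\right) + 3 \left(-4\right) = \left(-142 + 6\right) - 12 = -136 - 12 = -148$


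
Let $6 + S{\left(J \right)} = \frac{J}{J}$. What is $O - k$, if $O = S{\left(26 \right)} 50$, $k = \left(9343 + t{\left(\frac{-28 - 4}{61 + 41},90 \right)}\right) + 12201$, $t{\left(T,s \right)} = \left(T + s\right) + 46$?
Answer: $- \frac{1118414}{51} \approx -21930.0$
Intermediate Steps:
$S{\left(J \right)} = -5$ ($S{\left(J \right)} = -6 + \frac{J}{J} = -6 + 1 = -5$)
$t{\left(T,s \right)} = 46 + T + s$
$k = \frac{1105664}{51}$ ($k = \left(9343 + \left(46 + \frac{-28 - 4}{61 + 41} + 90\right)\right) + 12201 = \left(9343 + \left(46 - \frac{32}{102} + 90\right)\right) + 12201 = \left(9343 + \left(46 - \frac{16}{51} + 90\right)\right) + 12201 = \left(9343 + \frac{6920}{51}\right) + 12201 = \frac{483413}{51} + 12201 = \frac{1105664}{51} \approx 21680.0$)
$O = -250$ ($O = \left(-5\right) 50 = -250$)
$O - k = -250 - \frac{1105664}{51} = - \frac{1118414}{51}$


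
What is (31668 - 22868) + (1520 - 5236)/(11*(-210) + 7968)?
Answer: 24893342/2829 ≈ 8799.3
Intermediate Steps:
(31668 - 22868) + (1520 - 5236)/(11*(-210) + 7968) = 8800 - 3716/(-2310 + 7968) = 8800 - 3716/5658 = 8800 - 3716*1/5658 = 8800 - 1858/2829 = 24893342/2829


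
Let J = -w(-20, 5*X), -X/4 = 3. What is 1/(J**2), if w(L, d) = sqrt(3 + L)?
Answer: -1/17 ≈ -0.058824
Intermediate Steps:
X = -12 (X = -4*3 = -12)
J = -I*sqrt(17) (J = -sqrt(3 - 20) = -sqrt(-17) = -I*sqrt(17) ≈ -4.1231*I)
1/(J**2) = 1/((-I*sqrt(17))**2) = 1/(-17) = -1/17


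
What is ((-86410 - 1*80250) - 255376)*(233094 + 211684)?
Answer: -187712328008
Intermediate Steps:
((-86410 - 1*80250) - 255376)*(233094 + 211684) = ((-86410 - 80250) - 255376)*444778 = (-166660 - 255376)*444778 = -422036*444778 = -187712328008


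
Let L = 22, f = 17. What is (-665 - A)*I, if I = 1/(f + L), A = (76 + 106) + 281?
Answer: -376/13 ≈ -28.923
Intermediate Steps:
A = 463 (A = 182 + 281 = 463)
I = 1/39 (I = 1/(17 + 22) = 1/39 ≈ 0.025641)
(-665 - A)*I = (-665 - 1*463)*(1/39) = (-665 - 463)*(1/39) = -1128*1/39 = -376/13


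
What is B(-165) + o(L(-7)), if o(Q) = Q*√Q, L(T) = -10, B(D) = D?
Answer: -165 - 10*I*√10 ≈ -165.0 - 31.623*I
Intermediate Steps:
o(Q) = Q^(3/2)
B(-165) + o(L(-7)) = -165 + (-10)^(3/2) = -165 - 10*I*√10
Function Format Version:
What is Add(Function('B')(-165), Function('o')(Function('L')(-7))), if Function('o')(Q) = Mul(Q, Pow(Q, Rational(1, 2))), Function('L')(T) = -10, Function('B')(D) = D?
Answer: Add(-165, Mul(-10, I, Pow(10, Rational(1, 2)))) ≈ Add(-165.00, Mul(-31.623, I))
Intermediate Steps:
Function('o')(Q) = Pow(Q, Rational(3, 2))
Add(Function('B')(-165), Function('o')(Function('L')(-7))) = Add(-165, Pow(-10, Rational(3, 2))) = Add(-165, Mul(-10, I, Pow(10, Rational(1, 2))))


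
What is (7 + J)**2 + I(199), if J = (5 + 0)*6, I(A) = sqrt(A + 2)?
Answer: 1369 + sqrt(201) ≈ 1383.2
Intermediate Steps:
I(A) = sqrt(2 + A)
J = 30 (J = 5*6 = 30)
(7 + J)**2 + I(199) = (7 + 30)**2 + sqrt(2 + 199) = 37**2 + sqrt(201) = 1369 + sqrt(201)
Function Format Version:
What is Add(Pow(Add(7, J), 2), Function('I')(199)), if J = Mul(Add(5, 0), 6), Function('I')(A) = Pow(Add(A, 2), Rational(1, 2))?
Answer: Add(1369, Pow(201, Rational(1, 2))) ≈ 1383.2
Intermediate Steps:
Function('I')(A) = Pow(Add(2, A), Rational(1, 2))
J = 30 (J = Mul(5, 6) = 30)
Add(Pow(Add(7, J), 2), Function('I')(199)) = Add(Pow(Add(7, 30), 2), Pow(Add(2, 199), Rational(1, 2))) = Add(Pow(37, 2), Pow(201, Rational(1, 2))) = Add(1369, Pow(201, Rational(1, 2)))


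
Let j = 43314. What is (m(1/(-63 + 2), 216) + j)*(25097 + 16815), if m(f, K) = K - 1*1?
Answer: 1824387448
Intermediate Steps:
m(f, K) = -1 + K (m(f, K) = K - 1 = -1 + K)
(m(1/(-63 + 2), 216) + j)*(25097 + 16815) = ((-1 + 216) + 43314)*(25097 + 16815) = (215 + 43314)*41912 = 43529*41912 = 1824387448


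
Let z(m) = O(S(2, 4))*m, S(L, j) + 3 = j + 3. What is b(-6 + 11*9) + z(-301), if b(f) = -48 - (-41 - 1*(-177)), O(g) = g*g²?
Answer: -19448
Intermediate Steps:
S(L, j) = j (S(L, j) = -3 + (j + 3) = -3 + (3 + j) = j)
O(g) = g³
z(m) = 64*m (z(m) = 4³*m = 64*m)
b(f) = -184 (b(f) = -48 - (-41 + 177) = -48 - 1*136 = -48 - 136 = -184)
b(-6 + 11*9) + z(-301) = -184 + 64*(-301) = -184 - 19264 = -19448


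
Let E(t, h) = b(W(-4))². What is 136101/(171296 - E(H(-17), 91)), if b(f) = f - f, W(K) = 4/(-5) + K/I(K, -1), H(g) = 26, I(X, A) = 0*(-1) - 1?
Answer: 136101/171296 ≈ 0.79454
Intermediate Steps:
I(X, A) = -1 (I(X, A) = 0 - 1 = -1)
W(K) = -⅘ - K (W(K) = 4/(-5) + K/(-1) = 4*(-⅕) + K*(-1) = -⅘ - K)
b(f) = 0
E(t, h) = 0 (E(t, h) = 0² = 0)
136101/(171296 - E(H(-17), 91)) = 136101/(171296 - 1*0) = 136101/(171296 + 0) = 136101/171296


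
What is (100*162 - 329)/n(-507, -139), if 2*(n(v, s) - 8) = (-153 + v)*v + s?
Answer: 31742/334497 ≈ 0.094895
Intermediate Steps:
n(v, s) = 8 + s/2 + v*(-153 + v)/2 (n(v, s) = 8 + ((-153 + v)*v + s)/2 = 8 + (v*(-153 + v) + s)/2 = 8 + (s + v*(-153 + v))/2 = 8 + (s/2 + v*(-153 + v)/2) = 8 + s/2 + v*(-153 + v)/2)
(100*162 - 329)/n(-507, -139) = (100*162 - 329)/(8 + (½)*(-139) + (½)*(-507)² - 153/2*(-507)) = (16200 - 329)/(8 - 139/2 + (½)*257049 + 77571/2) = 15871/(8 - 139/2 + 257049/2 + 77571/2) = 15871/(334497/2) = 15871*(2/334497) = 31742/334497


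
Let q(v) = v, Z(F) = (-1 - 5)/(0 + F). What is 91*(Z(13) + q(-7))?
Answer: -679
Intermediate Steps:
Z(F) = -6/F
91*(Z(13) + q(-7)) = 91*(-6/13 - 7) = 91*(-97/13) = -679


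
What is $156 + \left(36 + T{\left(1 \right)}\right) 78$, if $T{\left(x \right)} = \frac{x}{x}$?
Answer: $3042$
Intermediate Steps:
$T{\left(x \right)} = 1$
$156 + \left(36 + T{\left(1 \right)}\right) 78 = 156 + \left(36 + 1\right) 78 = 156 + 37 \cdot 78 = 156 + 2886 = 3042$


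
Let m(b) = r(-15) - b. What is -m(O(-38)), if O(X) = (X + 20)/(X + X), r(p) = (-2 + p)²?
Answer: -10973/38 ≈ -288.76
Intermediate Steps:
O(X) = (20 + X)/(2*X) (O(X) = (20 + X)/((2*X)) = (20 + X)*(1/(2*X)) = (20 + X)/(2*X))
m(b) = 289 - b (m(b) = (-2 - 15)² - b = (-17)² - b = 289 - b)
-m(O(-38)) = -(289 - (20 - 38)/(2*(-38))) = -(289 - (-1)*(-18)/(2*38)) = -(289 - 1*9/38) = -(289 - 9/38) = -1*10973/38 = -10973/38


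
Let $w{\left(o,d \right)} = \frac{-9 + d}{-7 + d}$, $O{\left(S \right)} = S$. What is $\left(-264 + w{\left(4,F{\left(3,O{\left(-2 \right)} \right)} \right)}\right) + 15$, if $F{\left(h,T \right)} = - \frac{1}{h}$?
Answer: $- \frac{2725}{11} \approx -247.73$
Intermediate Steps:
$w{\left(o,d \right)} = \frac{-9 + d}{-7 + d}$
$\left(-264 + w{\left(4,F{\left(3,O{\left(-2 \right)} \right)} \right)}\right) + 15 = \left(-264 + \frac{-9 - \frac{1}{3}}{-7 - \frac{1}{3}}\right) + 15 = \left(-264 + \frac{1}{- \frac{22}{3}} \left(- \frac{28}{3}\right)\right) + 15 = \left(-264 - - \frac{14}{11}\right) + 15 = \left(-264 + \frac{14}{11}\right) + 15 = - \frac{2890}{11} + 15 = - \frac{2725}{11}$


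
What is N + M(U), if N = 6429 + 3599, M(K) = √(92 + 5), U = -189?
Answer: 10028 + √97 ≈ 10038.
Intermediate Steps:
M(K) = √97
N = 10028
N + M(U) = 10028 + √97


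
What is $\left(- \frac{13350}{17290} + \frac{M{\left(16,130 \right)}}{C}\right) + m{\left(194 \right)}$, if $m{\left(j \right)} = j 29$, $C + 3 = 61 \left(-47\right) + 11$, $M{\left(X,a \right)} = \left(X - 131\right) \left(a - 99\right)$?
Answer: $\frac{27812852206}{4943211} \approx 5626.5$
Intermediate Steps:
$M{\left(X,a \right)} = \left(-131 + X\right) \left(-99 + a\right)$
$C = -2859$ ($C = -3 + \left(61 \left(-47\right) + 11\right) = -3 + \left(-2867 + 11\right) = -3 - 2856 = -2859$)
$m{\left(j \right)} = 29 j$
$\left(- \frac{13350}{17290} + \frac{M{\left(16,130 \right)}}{C}\right) + m{\left(194 \right)} = \left(- \frac{13350}{17290} + \frac{12969 - 17030 - 1584 + 16 \cdot 130}{-2859}\right) + 29 \cdot 194 = \left(\left(-13350\right) \frac{1}{17290} + \left(12969 - 17030 - 1584 + 2080\right) \left(- \frac{1}{2859}\right)\right) + 5626 = \left(- \frac{1335}{1729} - - \frac{3565}{2859}\right) + 5626 = \left(- \frac{1335}{1729} + \frac{3565}{2859}\right) + 5626 = \frac{2347120}{4943211} + 5626 = \frac{27812852206}{4943211}$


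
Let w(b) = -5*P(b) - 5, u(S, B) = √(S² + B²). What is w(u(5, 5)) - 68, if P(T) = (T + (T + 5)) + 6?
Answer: -128 - 50*√2 ≈ -198.71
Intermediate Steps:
P(T) = 11 + 2*T (P(T) = (T + (5 + T)) + 6 = (5 + 2*T) + 6 = 11 + 2*T)
u(S, B) = √(B² + S²)
w(b) = -60 - 10*b (w(b) = -5*(11 + 2*b) - 5 = (-55 - 10*b) - 5 = -60 - 10*b)
w(u(5, 5)) - 68 = (-60 - 10*√(5² + 5²)) - 68 = (-60 - 10*√(25 + 25)) - 68 = (-60 - 50*√2) - 68 = -128 - 50*√2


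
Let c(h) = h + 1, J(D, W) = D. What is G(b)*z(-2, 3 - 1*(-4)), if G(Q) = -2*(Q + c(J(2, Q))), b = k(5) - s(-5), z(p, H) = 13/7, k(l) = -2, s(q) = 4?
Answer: 78/7 ≈ 11.143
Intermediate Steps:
z(p, H) = 13/7 (z(p, H) = 13*(⅐) = 13/7)
c(h) = 1 + h
b = -6 (b = -2 - 1*4 = -2 - 4 = -6)
G(Q) = -6 - 2*Q (G(Q) = -2*(Q + (1 + 2)) = -2*(Q + 3) = -2*(3 + Q) = -6 - 2*Q)
G(b)*z(-2, 3 - 1*(-4)) = (-6 - 2*(-6))*(13/7) = (-6 + 12)*(13/7) = 6*(13/7) = 78/7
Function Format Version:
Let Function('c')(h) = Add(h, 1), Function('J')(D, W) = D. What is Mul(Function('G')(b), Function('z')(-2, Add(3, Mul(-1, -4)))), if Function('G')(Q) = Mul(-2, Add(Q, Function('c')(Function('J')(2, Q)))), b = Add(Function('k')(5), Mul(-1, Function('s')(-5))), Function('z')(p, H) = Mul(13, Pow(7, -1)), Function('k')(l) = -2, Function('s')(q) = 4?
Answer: Rational(78, 7) ≈ 11.143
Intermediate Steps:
Function('z')(p, H) = Rational(13, 7) (Function('z')(p, H) = Mul(13, Rational(1, 7)) = Rational(13, 7))
Function('c')(h) = Add(1, h)
b = -6 (b = Add(-2, Mul(-1, 4)) = Add(-2, -4) = -6)
Function('G')(Q) = Add(-6, Mul(-2, Q)) (Function('G')(Q) = Mul(-2, Add(Q, Add(1, 2))) = Mul(-2, Add(Q, 3)) = Mul(-2, Add(3, Q)) = Add(-6, Mul(-2, Q)))
Mul(Function('G')(b), Function('z')(-2, Add(3, Mul(-1, -4)))) = Mul(Add(-6, Mul(-2, -6)), Rational(13, 7)) = Mul(Add(-6, 12), Rational(13, 7)) = Mul(6, Rational(13, 7)) = Rational(78, 7)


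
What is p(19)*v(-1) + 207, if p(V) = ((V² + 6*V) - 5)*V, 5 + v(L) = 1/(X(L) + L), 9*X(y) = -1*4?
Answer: -658129/13 ≈ -50625.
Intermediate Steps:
X(y) = -4/9 (X(y) = (-1*4)/9 = (⅑)*(-4) = -4/9)
v(L) = -5 + 1/(-4/9 + L)
p(V) = V*(-5 + V² + 6*V) (p(V) = (-5 + V² + 6*V)*V = V*(-5 + V² + 6*V))
p(19)*v(-1) + 207 = (19*(-5 + 19² + 6*19))*((29 - 45*(-1))/(-4 + 9*(-1))) + 207 = (19*(-5 + 361 + 114))*((29 + 45)/(-4 - 9)) + 207 = (19*470)*(74/(-13)) + 207 = 8930*(-1/13*74) + 207 = 8930*(-74/13) + 207 = -660820/13 + 207 = -658129/13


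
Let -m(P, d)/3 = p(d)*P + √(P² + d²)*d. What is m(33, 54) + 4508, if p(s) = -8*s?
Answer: 47276 - 486*√445 ≈ 37024.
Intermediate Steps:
m(P, d) = -3*d*√(P² + d²) + 24*P*d (m(P, d) = -3*((-8*d)*P + √(P² + d²)*d) = -3*(-8*P*d + d*√(P² + d²)) = -3*(d*√(P² + d²) - 8*P*d) = -3*d*√(P² + d²) + 24*P*d)
m(33, 54) + 4508 = 3*54*(-√(33² + 54²) + 8*33) + 4508 = 3*54*(-√(1089 + 2916) + 264) + 4508 = 3*54*(-√4005 + 264) + 4508 = 3*54*(-3*√445 + 264) + 4508 = 3*54*(264 - 3*√445) + 4508 = (42768 - 486*√445) + 4508 = 47276 - 486*√445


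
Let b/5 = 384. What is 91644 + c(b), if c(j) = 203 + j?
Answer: 93767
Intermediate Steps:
b = 1920 (b = 5*384 = 1920)
91644 + c(b) = 91644 + (203 + 1920) = 91644 + 2123 = 93767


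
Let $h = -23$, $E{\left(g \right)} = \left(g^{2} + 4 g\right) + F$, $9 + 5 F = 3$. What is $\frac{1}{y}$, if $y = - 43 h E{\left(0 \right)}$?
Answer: $- \frac{5}{5934} \approx -0.0008426$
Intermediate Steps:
$F = - \frac{6}{5}$ ($F = - \frac{9}{5} + \frac{1}{5} \cdot 3 = - \frac{9}{5} + \frac{3}{5} = - \frac{6}{5} \approx -1.2$)
$E{\left(g \right)} = - \frac{6}{5} + g^{2} + 4 g$ ($E{\left(g \right)} = \left(g^{2} + 4 g\right) - \frac{6}{5} = - \frac{6}{5} + g^{2} + 4 g$)
$y = - \frac{5934}{5}$ ($y = \left(-43\right) \left(-23\right) \left(- \frac{6}{5} + 0^{2} + 4 \cdot 0\right) = 989 \left(- \frac{6}{5} + 0 + 0\right) = 989 \left(- \frac{6}{5}\right) = - \frac{5934}{5} \approx -1186.8$)
$\frac{1}{y} = \frac{1}{- \frac{5934}{5}} = - \frac{5}{5934}$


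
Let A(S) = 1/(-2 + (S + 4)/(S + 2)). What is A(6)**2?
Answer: 16/9 ≈ 1.7778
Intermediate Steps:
A(S) = 1/(-2 + (4 + S)/(2 + S))
A(6)**2 = ((-2 - 1*6)/6)**2 = ((-2 - 6)/6)**2 = ((1/6)*(-8))**2 = (-4/3)**2 = 16/9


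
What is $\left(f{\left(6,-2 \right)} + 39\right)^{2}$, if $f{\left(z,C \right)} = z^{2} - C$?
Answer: $5929$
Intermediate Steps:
$\left(f{\left(6,-2 \right)} + 39\right)^{2} = \left(\left(6^{2} - -2\right) + 39\right)^{2} = \left(\left(36 + 2\right) + 39\right)^{2} = \left(38 + 39\right)^{2} = 77^{2} = 5929$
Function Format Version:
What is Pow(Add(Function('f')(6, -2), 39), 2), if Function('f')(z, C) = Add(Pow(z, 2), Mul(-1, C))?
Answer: 5929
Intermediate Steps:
Pow(Add(Function('f')(6, -2), 39), 2) = Pow(Add(Add(Pow(6, 2), Mul(-1, -2)), 39), 2) = Pow(Add(Add(36, 2), 39), 2) = Pow(Add(38, 39), 2) = Pow(77, 2) = 5929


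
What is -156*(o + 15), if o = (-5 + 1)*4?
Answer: 156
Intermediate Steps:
o = -16 (o = -4*4 = -16)
-156*(o + 15) = -156*(-16 + 15) = -156*(-1) = 156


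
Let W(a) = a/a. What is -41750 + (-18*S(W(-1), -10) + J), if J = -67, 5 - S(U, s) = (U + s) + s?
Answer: -42249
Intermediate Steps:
W(a) = 1
S(U, s) = 5 - U - 2*s (S(U, s) = 5 - ((U + s) + s) = 5 - (U + 2*s) = 5 + (-U - 2*s) = 5 - U - 2*s)
-41750 + (-18*S(W(-1), -10) + J) = -41750 + (-18*(5 - 1*1 - 2*(-10)) - 67) = -41750 + (-18*(5 - 1 + 20) - 67) = -41750 + (-18*24 - 67) = -41750 + (-432 - 67) = -41750 - 499 = -42249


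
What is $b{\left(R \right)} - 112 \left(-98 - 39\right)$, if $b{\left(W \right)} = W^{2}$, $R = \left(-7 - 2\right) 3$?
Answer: $16073$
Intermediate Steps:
$R = -27$ ($R = \left(-9\right) 3 = -27$)
$b{\left(R \right)} - 112 \left(-98 - 39\right) = \left(-27\right)^{2} - 112 \left(-98 - 39\right) = 729 - -15344 = 729 + 15344 = 16073$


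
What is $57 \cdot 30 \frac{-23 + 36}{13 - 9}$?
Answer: $\frac{11115}{2} \approx 5557.5$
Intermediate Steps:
$57 \cdot 30 \frac{-23 + 36}{13 - 9} = 1710 \cdot \frac{13}{4} = \frac{11115}{2}$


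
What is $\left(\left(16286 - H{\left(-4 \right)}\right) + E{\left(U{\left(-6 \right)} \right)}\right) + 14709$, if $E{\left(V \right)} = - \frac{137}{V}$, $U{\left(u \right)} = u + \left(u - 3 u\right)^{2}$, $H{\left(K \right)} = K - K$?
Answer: $\frac{4277173}{138} \approx 30994.0$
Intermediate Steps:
$H{\left(K \right)} = 0$
$U{\left(u \right)} = u + 4 u^{2}$ ($U{\left(u \right)} = u + \left(- 2 u\right)^{2} = u + 4 u^{2}$)
$E{\left(V \right)} = - \frac{137}{V}$
$\left(\left(16286 - H{\left(-4 \right)}\right) + E{\left(U{\left(-6 \right)} \right)}\right) + 14709 = \left(\left(16286 - 0\right) - \frac{137}{\left(-6\right) \left(1 + 4 \left(-6\right)\right)}\right) + 14709 = \left(\left(16286 + 0\right) - \frac{137}{\left(-6\right) \left(1 - 24\right)}\right) + 14709 = \left(16286 - \frac{137}{\left(-6\right) \left(-23\right)}\right) + 14709 = \left(16286 - \frac{137}{138}\right) + 14709 = \frac{2247331}{138} + 14709 = \frac{4277173}{138}$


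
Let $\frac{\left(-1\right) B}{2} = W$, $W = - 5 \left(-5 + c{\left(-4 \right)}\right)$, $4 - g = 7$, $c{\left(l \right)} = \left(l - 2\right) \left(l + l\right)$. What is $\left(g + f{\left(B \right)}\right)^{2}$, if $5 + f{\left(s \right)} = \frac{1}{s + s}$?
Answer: $\frac{47320641}{739600} \approx 63.981$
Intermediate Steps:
$c{\left(l \right)} = 2 l \left(-2 + l\right)$ ($c{\left(l \right)} = \left(-2 + l\right) 2 l = 2 l \left(-2 + l\right)$)
$g = -3$ ($g = 4 - 7 = -3$)
$W = -215$ ($W = - 5 \left(-5 + 2 \left(-4\right) \left(-2 - 4\right)\right) = - 5 \left(-5 + 2 \left(-4\right) \left(-6\right)\right) = - 5 \left(-5 + 48\right) = \left(-5\right) 43 = -215$)
$B = 430$ ($B = \left(-2\right) \left(-215\right) = 430$)
$f{\left(s \right)} = -5 + \frac{1}{2 s}$ ($f{\left(s \right)} = -5 + \frac{1}{s + s} = -5 + \frac{1}{2 s}$)
$\left(g + f{\left(B \right)}\right)^{2} = \left(-3 - \left(5 - \frac{1}{2 \cdot 430}\right)\right)^{2} = \left(-3 + \left(-5 + \frac{1}{2} \cdot \frac{1}{430}\right)\right)^{2} = \left(-3 + \left(-5 + \frac{1}{860}\right)\right)^{2} = \left(-3 - \frac{4299}{860}\right)^{2} = \left(- \frac{6879}{860}\right)^{2} = \frac{47320641}{739600}$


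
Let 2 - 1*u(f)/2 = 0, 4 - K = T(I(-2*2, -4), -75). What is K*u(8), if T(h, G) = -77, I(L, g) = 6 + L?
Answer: 324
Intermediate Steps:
K = 81 (K = 4 - 1*(-77) = 4 + 77 = 81)
u(f) = 4 (u(f) = 4 - 2*0 = 4 + 0 = 4)
K*u(8) = 81*4 = 324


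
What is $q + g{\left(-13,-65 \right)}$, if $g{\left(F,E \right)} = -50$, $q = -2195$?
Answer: $-2245$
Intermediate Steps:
$q + g{\left(-13,-65 \right)} = -2195 - 50 = -2245$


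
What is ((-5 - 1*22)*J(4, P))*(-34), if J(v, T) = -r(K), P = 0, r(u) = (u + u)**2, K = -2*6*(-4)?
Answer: -8460288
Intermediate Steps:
K = 48 (K = -12*(-4) = 48)
r(u) = 4*u**2 (r(u) = (2*u)**2 = 4*u**2)
J(v, T) = -9216 (J(v, T) = -4*48**2 = -4*2304 = -1*9216 = -9216)
((-5 - 1*22)*J(4, P))*(-34) = ((-5 - 1*22)*(-9216))*(-34) = ((-5 - 22)*(-9216))*(-34) = -27*(-9216)*(-34) = 248832*(-34) = -8460288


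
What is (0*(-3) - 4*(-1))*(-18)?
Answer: -72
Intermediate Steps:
(0*(-3) - 4*(-1))*(-18) = (0 + 4)*(-18) = 4*(-18) = -72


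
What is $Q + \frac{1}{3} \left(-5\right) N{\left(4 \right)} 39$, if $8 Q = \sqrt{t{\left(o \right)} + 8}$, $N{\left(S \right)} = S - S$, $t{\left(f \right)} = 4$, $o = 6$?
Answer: $\frac{\sqrt{3}}{4} \approx 0.43301$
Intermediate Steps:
$N{\left(S \right)} = 0$
$Q = \frac{\sqrt{3}}{4}$ ($Q = \frac{\sqrt{4 + 8}}{8} = \frac{\sqrt{12}}{8} = \frac{2 \sqrt{3}}{8} = \frac{\sqrt{3}}{4} \approx 0.43301$)
$Q + \frac{1}{3} \left(-5\right) N{\left(4 \right)} 39 = \frac{\sqrt{3}}{4} + \frac{1}{3} \left(-5\right) 0 \cdot 39 = \frac{\sqrt{3}}{4} + \left(- \frac{5}{3}\right) 0 \cdot 39 = \frac{\sqrt{3}}{4} + 0 \cdot 39 = \frac{\sqrt{3}}{4} + 0 = \frac{\sqrt{3}}{4}$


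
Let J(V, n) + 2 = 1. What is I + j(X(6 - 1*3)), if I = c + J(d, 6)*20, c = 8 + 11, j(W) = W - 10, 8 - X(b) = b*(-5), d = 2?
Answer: 12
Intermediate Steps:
J(V, n) = -1 (J(V, n) = -2 + 1 = -1)
X(b) = 8 + 5*b (X(b) = 8 - b*(-5) = 8 - (-5)*b = 8 + 5*b)
j(W) = -10 + W
c = 19
I = -1 (I = 19 - 1*20 = 19 - 20 = -1)
I + j(X(6 - 1*3)) = -1 + (-10 + (8 + 5*(6 - 1*3))) = -1 + (-10 + (8 + 5*(6 - 3))) = -1 + (-10 + (8 + 5*3)) = -1 + (-10 + (8 + 15)) = -1 + (-10 + 23) = -1 + 13 = 12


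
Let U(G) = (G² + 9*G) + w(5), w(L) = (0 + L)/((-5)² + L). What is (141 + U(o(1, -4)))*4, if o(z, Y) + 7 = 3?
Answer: 1454/3 ≈ 484.67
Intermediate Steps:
o(z, Y) = -4 (o(z, Y) = -7 + 3 = -4)
w(L) = L/(25 + L)
U(G) = ⅙ + G² + 9*G (U(G) = (G² + 9*G) + 5/(25 + 5) = (G² + 9*G) + 5/30 = (G² + 9*G) + 5*(1/30) = (G² + 9*G) + ⅙ = ⅙ + G² + 9*G)
(141 + U(o(1, -4)))*4 = (141 + (⅙ + (-4)² + 9*(-4)))*4 = (141 + (⅙ + 16 - 36))*4 = (141 - 119/6)*4 = (727/6)*4 = 1454/3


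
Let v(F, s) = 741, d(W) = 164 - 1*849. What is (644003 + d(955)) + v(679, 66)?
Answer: 644059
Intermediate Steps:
d(W) = -685 (d(W) = 164 - 849 = -685)
(644003 + d(955)) + v(679, 66) = (644003 - 685) + 741 = 643318 + 741 = 644059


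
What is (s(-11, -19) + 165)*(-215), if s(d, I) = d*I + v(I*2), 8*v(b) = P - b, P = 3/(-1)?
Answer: -650805/8 ≈ -81351.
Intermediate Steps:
P = -3 (P = 3*(-1) = -3)
v(b) = -3/8 - b/8 (v(b) = (-3 - b)/8 = -3/8 - b/8)
s(d, I) = -3/8 - I/4 + I*d (s(d, I) = d*I + (-3/8 - I*2/8) = I*d + (-3/8 - I/4) = -3/8 - I/4 + I*d)
(s(-11, -19) + 165)*(-215) = ((-3/8 - 1/4*(-19) - 19*(-11)) + 165)*(-215) = ((-3/8 + 19/4 + 209) + 165)*(-215) = (1707/8 + 165)*(-215) = (3027/8)*(-215) = -650805/8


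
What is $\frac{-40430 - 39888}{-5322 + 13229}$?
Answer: $- \frac{80318}{7907} \approx -10.158$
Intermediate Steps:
$\frac{-40430 - 39888}{-5322 + 13229} = - \frac{80318}{7907}$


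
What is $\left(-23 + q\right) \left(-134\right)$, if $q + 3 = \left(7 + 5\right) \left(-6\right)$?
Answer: $13132$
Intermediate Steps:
$q = -75$ ($q = -3 + \left(7 + 5\right) \left(-6\right) = -3 + 12 \left(-6\right) = -3 - 72 = -75$)
$\left(-23 + q\right) \left(-134\right) = \left(-23 - 75\right) \left(-134\right) = \left(-98\right) \left(-134\right) = 13132$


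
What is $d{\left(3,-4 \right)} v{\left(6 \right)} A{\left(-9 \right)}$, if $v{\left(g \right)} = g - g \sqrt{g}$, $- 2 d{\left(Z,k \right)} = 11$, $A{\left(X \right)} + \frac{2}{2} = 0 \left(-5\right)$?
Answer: $33 - 33 \sqrt{6} \approx -47.833$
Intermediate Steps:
$A{\left(X \right)} = -1$ ($A{\left(X \right)} = -1 + 0 \left(-5\right) = -1 + 0 = -1$)
$d{\left(Z,k \right)} = - \frac{11}{2}$ ($d{\left(Z,k \right)} = \left(- \frac{1}{2}\right) 11 = - \frac{11}{2}$)
$v{\left(g \right)} = g - g^{\frac{3}{2}}$
$d{\left(3,-4 \right)} v{\left(6 \right)} A{\left(-9 \right)} = - \frac{11 \left(6 - 6^{\frac{3}{2}}\right)}{2} \left(-1\right) = - \frac{11 \left(6 - 6 \sqrt{6}\right)}{2} \left(-1\right) = \left(-33 + 33 \sqrt{6}\right) \left(-1\right) = 33 - 33 \sqrt{6}$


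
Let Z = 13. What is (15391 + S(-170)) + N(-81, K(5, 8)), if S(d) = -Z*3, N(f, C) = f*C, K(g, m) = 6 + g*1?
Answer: 14461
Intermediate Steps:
K(g, m) = 6 + g
N(f, C) = C*f
S(d) = -39 (S(d) = -13*3 = -1*39 = -39)
(15391 + S(-170)) + N(-81, K(5, 8)) = (15391 - 39) + (6 + 5)*(-81) = 15352 + 11*(-81) = 15352 - 891 = 14461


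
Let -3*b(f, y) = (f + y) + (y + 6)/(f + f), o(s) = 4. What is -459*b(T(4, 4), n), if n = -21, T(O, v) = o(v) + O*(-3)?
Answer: -68697/16 ≈ -4293.6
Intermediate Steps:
T(O, v) = 4 - 3*O (T(O, v) = 4 + O*(-3) = 4 - 3*O)
b(f, y) = -f/3 - y/3 - (6 + y)/(6*f) (b(f, y) = -((f + y) + (y + 6)/(f + f))/3 = -((f + y) + (6 + y)/((2*f)))/3 = -((f + y) + (6 + y)*(1/(2*f)))/3 = -((f + y) + (6 + y)/(2*f))/3 = -(f + y + (6 + y)/(2*f))/3 = -f/3 - y/3 - (6 + y)/(6*f))
-459*b(T(4, 4), n) = -153*(-6 - 1*(-21) - 2*(4 - 3*4)*((4 - 3*4) - 21))/(2*(4 - 3*4)) = -153*(-6 + 21 - 2*(4 - 12)*((4 - 12) - 21))/(2*(4 - 12)) = -153*(-6 + 21 - 2*(-8)*(-8 - 21))/(2*(-8)) = -153*(-1)*(-6 + 21 - 2*(-8)*(-29))/(2*8) = -153*(-1)*(-6 + 21 - 464)/(2*8) = -153*(-1)*(-449)/(2*8) = -459*449/48 = -68697/16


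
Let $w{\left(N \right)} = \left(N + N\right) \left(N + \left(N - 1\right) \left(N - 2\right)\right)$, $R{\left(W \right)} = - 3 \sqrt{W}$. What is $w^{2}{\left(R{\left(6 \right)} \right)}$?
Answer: $724032 + 145152 \sqrt{6} \approx 1.0796 \cdot 10^{6}$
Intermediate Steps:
$w{\left(N \right)} = 2 N \left(N + \left(-1 + N\right) \left(-2 + N\right)\right)$
$w^{2}{\left(R{\left(6 \right)} \right)} = \left(2 \left(- 3 \sqrt{6}\right) \left(2 + \left(- 3 \sqrt{6}\right)^{2} - 2 \left(- 3 \sqrt{6}\right)\right)\right)^{2} = \left(2 \left(- 3 \sqrt{6}\right) \left(2 + 54 + 6 \sqrt{6}\right)\right)^{2} = \left(2 \left(- 3 \sqrt{6}\right) \left(56 + 6 \sqrt{6}\right)\right)^{2} = \left(- 6 \sqrt{6} \left(56 + 6 \sqrt{6}\right)\right)^{2} = 216 \left(56 + 6 \sqrt{6}\right)^{2}$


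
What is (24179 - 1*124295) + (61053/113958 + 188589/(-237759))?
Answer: -301400439353243/3010504458 ≈ -1.0012e+5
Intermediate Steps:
(24179 - 1*124295) + (61053/113958 + 188589/(-237759)) = (24179 - 124295) + (61053*(1/113958) + 188589*(-1/237759)) = -100116 + (20351/37986 - 62863/79253) = -100116 - 775036115/3010504458 = -301400439353243/3010504458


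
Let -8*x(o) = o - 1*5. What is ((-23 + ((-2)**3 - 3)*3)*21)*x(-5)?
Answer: -1470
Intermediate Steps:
x(o) = 5/8 - o/8 (x(o) = -(o - 1*5)/8 = -(o - 5)/8 = -(-5 + o)/8 = 5/8 - o/8)
((-23 + ((-2)**3 - 3)*3)*21)*x(-5) = ((-23 + ((-2)**3 - 3)*3)*21)*(5/8 - 1/8*(-5)) = ((-23 + (-8 - 3)*3)*21)*(5/8 + 5/8) = ((-23 - 11*3)*21)*(5/4) = ((-23 - 33)*21)*(5/4) = -56*21*(5/4) = -1176*5/4 = -1470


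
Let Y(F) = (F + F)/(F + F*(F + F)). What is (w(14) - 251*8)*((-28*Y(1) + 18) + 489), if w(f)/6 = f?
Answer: -2818660/3 ≈ -9.3955e+5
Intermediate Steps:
w(f) = 6*f
Y(F) = 2*F/(F + 2*F²) (Y(F) = (2*F)/(F + F*(2*F)) = (2*F)/(F + 2*F²) = 2*F/(F + 2*F²))
(w(14) - 251*8)*((-28*Y(1) + 18) + 489) = (6*14 - 251*8)*((-56/(1 + 2*1) + 18) + 489) = (84 - 2008)*((-56/(1 + 2) + 18) + 489) = -1924*((-56/3 + 18) + 489) = -1924*(-⅔ + 489) = -1924*1465/3 = -2818660/3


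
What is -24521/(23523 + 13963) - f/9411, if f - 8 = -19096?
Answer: 484765637/352780746 ≈ 1.3741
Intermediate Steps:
f = -19088 (f = 8 - 19096 = -19088)
-24521/(23523 + 13963) - f/9411 = -24521/(23523 + 13963) - 1*(-19088)/9411 = -24521/37486 + 19088*(1/9411) = -24521*1/37486 + 19088/9411 = -24521/37486 + 19088/9411 = 484765637/352780746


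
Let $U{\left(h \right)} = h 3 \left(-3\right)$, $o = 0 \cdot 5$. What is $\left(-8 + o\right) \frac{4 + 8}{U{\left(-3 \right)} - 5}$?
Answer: $- \frac{48}{11} \approx -4.3636$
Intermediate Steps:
$o = 0$
$U{\left(h \right)} = - 9 h$ ($U{\left(h \right)} = 3 h \left(-3\right) = - 9 h$)
$\left(-8 + o\right) \frac{4 + 8}{U{\left(-3 \right)} - 5} = \left(-8 + 0\right) \frac{4 + 8}{\left(-9\right) \left(-3\right) - 5} = - 8 \frac{12}{27 - 5} = - 8 \cdot \frac{12}{22} = - 8 \cdot 12 \cdot \frac{1}{22} = \left(-8\right) \frac{6}{11} = - \frac{48}{11}$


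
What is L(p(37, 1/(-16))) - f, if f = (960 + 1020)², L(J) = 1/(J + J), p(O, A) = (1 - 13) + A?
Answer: -756637208/193 ≈ -3.9204e+6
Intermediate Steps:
p(O, A) = -12 + A
L(J) = 1/(2*J)
f = 3920400 (f = 1980² = 3920400)
L(p(37, 1/(-16))) - f = 1/(2*(-12 + 1/(-16))) - 1*3920400 = 1/(2*(-12 - 1/16)) - 3920400 = 1/(2*(-193/16)) - 3920400 = (½)*(-16/193) - 3920400 = -8/193 - 3920400 = -756637208/193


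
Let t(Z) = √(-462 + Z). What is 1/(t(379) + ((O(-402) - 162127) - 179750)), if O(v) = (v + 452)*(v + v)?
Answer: -382077/145982834012 - I*√83/145982834012 ≈ -2.6173e-6 - 6.2408e-11*I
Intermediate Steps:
O(v) = 2*v*(452 + v) (O(v) = (452 + v)*(2*v) = 2*v*(452 + v))
1/(t(379) + ((O(-402) - 162127) - 179750)) = 1/(√(-462 + 379) + ((2*(-402)*(452 - 402) - 162127) - 179750)) = 1/(√(-83) + ((2*(-402)*50 - 162127) - 179750)) = 1/(I*√83 + ((-40200 - 162127) - 179750)) = 1/(I*√83 + (-202327 - 179750)) = 1/(I*√83 - 382077) = 1/(-382077 + I*√83)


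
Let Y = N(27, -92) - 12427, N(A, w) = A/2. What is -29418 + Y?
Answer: -83663/2 ≈ -41832.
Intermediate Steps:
N(A, w) = A/2 (N(A, w) = A*(½) = A/2)
Y = -24827/2 (Y = (½)*27 - 12427 = 27/2 - 12427 = -24827/2 ≈ -12414.)
-29418 + Y = -29418 - 24827/2 = -83663/2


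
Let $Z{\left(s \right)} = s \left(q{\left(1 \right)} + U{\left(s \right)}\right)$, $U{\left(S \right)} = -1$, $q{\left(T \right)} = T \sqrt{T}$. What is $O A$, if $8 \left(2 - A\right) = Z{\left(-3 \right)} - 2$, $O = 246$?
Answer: $\frac{1107}{2} \approx 553.5$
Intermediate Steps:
$q{\left(T \right)} = T^{\frac{3}{2}}$
$Z{\left(s \right)} = 0$ ($Z{\left(s \right)} = s \left(1^{\frac{3}{2}} - 1\right) = s \left(1 - 1\right) = s 0 = 0$)
$A = \frac{9}{4}$ ($A = 2 - \frac{0 - 2}{8} = 2 - - \frac{1}{4} = 2 + \frac{1}{4} = \frac{9}{4} \approx 2.25$)
$O A = 246 \cdot \frac{9}{4} = \frac{1107}{2}$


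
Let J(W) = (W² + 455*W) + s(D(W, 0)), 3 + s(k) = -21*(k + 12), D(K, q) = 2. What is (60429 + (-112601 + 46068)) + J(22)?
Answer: 4093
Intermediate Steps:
s(k) = -255 - 21*k (s(k) = -3 - 21*(k + 12) = -3 - 21*(12 + k) = -3 + (-252 - 21*k) = -255 - 21*k)
J(W) = -297 + W² + 455*W (J(W) = (W² + 455*W) + (-255 - 21*2) = (W² + 455*W) + (-255 - 42) = (W² + 455*W) - 297 = -297 + W² + 455*W)
(60429 + (-112601 + 46068)) + J(22) = (60429 + (-112601 + 46068)) + (-297 + 22² + 455*22) = (60429 - 66533) + (-297 + 484 + 10010) = -6104 + 10197 = 4093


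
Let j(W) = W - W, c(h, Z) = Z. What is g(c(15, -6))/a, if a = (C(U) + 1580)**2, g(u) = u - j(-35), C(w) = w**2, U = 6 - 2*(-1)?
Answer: -1/450456 ≈ -2.2200e-6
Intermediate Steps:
j(W) = 0
U = 8 (U = 6 + 2 = 8)
g(u) = u (g(u) = u - 1*0 = u + 0 = u)
a = 2702736 (a = (8**2 + 1580)**2 = (64 + 1580)**2 = 1644**2 = 2702736)
g(c(15, -6))/a = -6/2702736 = -6*1/2702736 = -1/450456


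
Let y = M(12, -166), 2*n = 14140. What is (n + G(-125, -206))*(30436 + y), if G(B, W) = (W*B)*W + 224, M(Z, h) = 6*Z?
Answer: -161607160648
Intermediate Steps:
n = 7070 (n = (½)*14140 = 7070)
G(B, W) = 224 + B*W² (G(B, W) = (B*W)*W + 224 = B*W² + 224 = 224 + B*W²)
y = 72 (y = 6*12 = 72)
(n + G(-125, -206))*(30436 + y) = (7070 + (224 - 125*(-206)²))*(30436 + 72) = (7070 + (224 - 125*42436))*30508 = (7070 + (224 - 5304500))*30508 = (7070 - 5304276)*30508 = -5297206*30508 = -161607160648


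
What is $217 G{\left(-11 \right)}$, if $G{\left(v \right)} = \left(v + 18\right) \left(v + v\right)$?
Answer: $-33418$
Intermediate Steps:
$G{\left(v \right)} = 2 v \left(18 + v\right)$ ($G{\left(v \right)} = \left(18 + v\right) 2 v = 2 v \left(18 + v\right)$)
$217 G{\left(-11 \right)} = 217 \cdot 2 \left(-11\right) \left(18 - 11\right) = 217 \cdot 2 \left(-11\right) 7 = 217 \left(-154\right) = -33418$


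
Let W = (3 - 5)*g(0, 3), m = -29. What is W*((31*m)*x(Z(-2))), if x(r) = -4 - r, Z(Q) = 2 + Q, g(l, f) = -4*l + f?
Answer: -21576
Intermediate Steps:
g(l, f) = f - 4*l
W = -6 (W = (3 - 5)*(3 - 4*0) = -2*(3 + 0) = -2*3 = -6)
W*((31*m)*x(Z(-2))) = -6*31*(-29)*(-4 - (2 - 2)) = -(-5394)*(-4 - 1*0) = -(-5394)*(-4 + 0) = -(-5394)*(-4) = -6*3596 = -21576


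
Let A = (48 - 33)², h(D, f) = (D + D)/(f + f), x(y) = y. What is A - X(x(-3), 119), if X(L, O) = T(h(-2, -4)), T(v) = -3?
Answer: 228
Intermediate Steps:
h(D, f) = D/f (h(D, f) = (2*D)/((2*f)) = (2*D)*(1/(2*f)) = D/f)
A = 225 (A = 15² = 225)
X(L, O) = -3
A - X(x(-3), 119) = 225 - 1*(-3) = 225 + 3 = 228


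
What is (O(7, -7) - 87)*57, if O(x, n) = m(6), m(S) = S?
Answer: -4617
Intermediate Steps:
O(x, n) = 6
(O(7, -7) - 87)*57 = (6 - 87)*57 = -81*57 = -4617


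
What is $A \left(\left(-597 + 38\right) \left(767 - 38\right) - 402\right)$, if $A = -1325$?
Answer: $540484725$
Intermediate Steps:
$A \left(\left(-597 + 38\right) \left(767 - 38\right) - 402\right) = - 1325 \left(\left(-597 + 38\right) \left(767 - 38\right) - 402\right) = - 1325 \left(\left(-559\right) 729 - 402\right) = - 1325 \left(-407511 - 402\right) = \left(-1325\right) \left(-407913\right) = 540484725$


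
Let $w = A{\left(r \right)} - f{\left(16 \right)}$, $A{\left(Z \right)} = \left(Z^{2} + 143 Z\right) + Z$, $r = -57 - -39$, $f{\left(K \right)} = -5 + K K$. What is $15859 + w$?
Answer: $13340$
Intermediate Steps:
$f{\left(K \right)} = -5 + K^{2}$
$r = -18$ ($r = -57 + 39 = -18$)
$A{\left(Z \right)} = Z^{2} + 144 Z$
$w = -2519$ ($w = - 18 \left(144 - 18\right) - \left(-5 + 16^{2}\right) = \left(-18\right) 126 - \left(-5 + 256\right) = -2268 - 251 = -2519$)
$15859 + w = 15859 - 2519 = 13340$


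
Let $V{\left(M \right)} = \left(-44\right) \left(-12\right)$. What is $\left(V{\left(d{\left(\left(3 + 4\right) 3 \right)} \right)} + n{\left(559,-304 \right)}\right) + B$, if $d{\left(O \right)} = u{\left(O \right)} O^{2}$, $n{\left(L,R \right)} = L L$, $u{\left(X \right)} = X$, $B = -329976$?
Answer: $-16967$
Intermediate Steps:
$n{\left(L,R \right)} = L^{2}$
$d{\left(O \right)} = O^{3}$ ($d{\left(O \right)} = O O^{2} = O^{3}$)
$V{\left(M \right)} = 528$
$\left(V{\left(d{\left(\left(3 + 4\right) 3 \right)} \right)} + n{\left(559,-304 \right)}\right) + B = \left(528 + 559^{2}\right) - 329976 = \left(528 + 312481\right) - 329976 = 313009 - 329976 = -16967$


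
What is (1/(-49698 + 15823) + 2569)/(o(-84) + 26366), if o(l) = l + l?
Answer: 43512437/443728625 ≈ 0.098061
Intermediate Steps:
o(l) = 2*l
(1/(-49698 + 15823) + 2569)/(o(-84) + 26366) = (1/(-49698 + 15823) + 2569)/(2*(-84) + 26366) = (1/(-33875) + 2569)/(-168 + 26366) = (-1/33875 + 2569)/26198 = (87024874/33875)*(1/26198) = 43512437/443728625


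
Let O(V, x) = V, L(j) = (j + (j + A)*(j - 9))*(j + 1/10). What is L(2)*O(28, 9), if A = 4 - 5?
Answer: -294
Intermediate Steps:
A = -1
L(j) = (1/10 + j)*(j + (-1 + j)*(-9 + j)) (L(j) = (j + (j - 1)*(j - 9))*(j + 1/10) = (j + (-1 + j)*(-9 + j))*(j + 1/10) = (j + (-1 + j)*(-9 + j))*(1/10 + j) = (1/10 + j)*(j + (-1 + j)*(-9 + j)))
L(2)*O(28, 9) = (9/10 + 2**3 - 89/10*2**2 + (81/10)*2)*28 = (9/10 + 8 - 89/10*4 + 81/5)*28 = (9/10 + 8 - 178/5 + 81/5)*28 = -21/2*28 = -294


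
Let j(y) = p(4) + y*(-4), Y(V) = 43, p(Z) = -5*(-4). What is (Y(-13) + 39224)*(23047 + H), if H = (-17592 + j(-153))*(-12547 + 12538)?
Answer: 6898701429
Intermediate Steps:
p(Z) = 20
j(y) = 20 - 4*y (j(y) = 20 + y*(-4) = 20 - 4*y)
H = 152640 (H = (-17592 + (20 - 4*(-153)))*(-12547 + 12538) = (-17592 + (20 + 612))*(-9) = (-17592 + 632)*(-9) = -16960*(-9) = 152640)
(Y(-13) + 39224)*(23047 + H) = (43 + 39224)*(23047 + 152640) = 39267*175687 = 6898701429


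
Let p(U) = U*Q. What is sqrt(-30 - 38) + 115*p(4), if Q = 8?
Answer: 3680 + 2*I*sqrt(17) ≈ 3680.0 + 8.2462*I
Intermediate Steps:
p(U) = 8*U (p(U) = U*8 = 8*U)
sqrt(-30 - 38) + 115*p(4) = sqrt(-30 - 38) + 115*(8*4) = sqrt(-68) + 115*32 = 2*I*sqrt(17) + 3680 = 3680 + 2*I*sqrt(17)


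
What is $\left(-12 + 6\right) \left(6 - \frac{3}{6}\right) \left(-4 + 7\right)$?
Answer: $-99$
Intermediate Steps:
$\left(-12 + 6\right) \left(6 - \frac{3}{6}\right) \left(-4 + 7\right) = - 6 \left(6 - \frac{1}{2}\right) 3 = - 6 \cdot \frac{11}{2} \cdot 3 = \left(-6\right) \frac{33}{2} = -99$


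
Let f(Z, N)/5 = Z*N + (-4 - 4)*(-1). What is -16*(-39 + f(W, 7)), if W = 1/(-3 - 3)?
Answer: 232/3 ≈ 77.333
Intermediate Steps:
W = -⅙ (W = 1/(-6) = -⅙ ≈ -0.16667)
f(Z, N) = 40 + 5*N*Z (f(Z, N) = 5*(Z*N + (-4 - 4)*(-1)) = 5*(N*Z - 8*(-1)) = 5*(N*Z + 8) = 5*(8 + N*Z) = 40 + 5*N*Z)
-16*(-39 + f(W, 7)) = -16*(-39 + (40 + 5*7*(-⅙))) = -16*(-39 + (40 - 35/6)) = -16*(-39 + 205/6) = -16*(-29/6) = 232/3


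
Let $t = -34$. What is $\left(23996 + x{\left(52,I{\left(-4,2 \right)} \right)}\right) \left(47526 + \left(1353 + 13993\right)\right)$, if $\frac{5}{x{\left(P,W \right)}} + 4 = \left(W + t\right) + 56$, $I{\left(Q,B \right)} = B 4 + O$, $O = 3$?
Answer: $1508687352$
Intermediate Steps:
$I{\left(Q,B \right)} = 3 + 4 B$ ($I{\left(Q,B \right)} = B 4 + 3 = 4 B + 3 = 3 + 4 B$)
$x{\left(P,W \right)} = \frac{5}{18 + W}$ ($x{\left(P,W \right)} = \frac{5}{-4 + \left(\left(W - 34\right) + 56\right)} = \frac{5}{-4 + \left(\left(-34 + W\right) + 56\right)} = \frac{5}{-4 + \left(22 + W\right)} = \frac{5}{18 + W}$)
$\left(23996 + x{\left(52,I{\left(-4,2 \right)} \right)}\right) \left(47526 + \left(1353 + 13993\right)\right) = \left(23996 + \frac{5}{18 + \left(3 + 4 \cdot 2\right)}\right) \left(47526 + \left(1353 + 13993\right)\right) = \left(23996 + \frac{5}{18 + \left(3 + 8\right)}\right) \left(47526 + 15346\right) = \left(23996 + \frac{5}{18 + 11}\right) 62872 = \left(23996 + \frac{5}{29}\right) 62872 = \frac{695889}{29} \cdot 62872 = 1508687352$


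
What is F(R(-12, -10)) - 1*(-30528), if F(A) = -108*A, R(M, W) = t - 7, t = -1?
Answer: 31392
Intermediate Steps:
R(M, W) = -8 (R(M, W) = -1 - 7 = -8)
F(R(-12, -10)) - 1*(-30528) = -108*(-8) - 1*(-30528) = 864 + 30528 = 31392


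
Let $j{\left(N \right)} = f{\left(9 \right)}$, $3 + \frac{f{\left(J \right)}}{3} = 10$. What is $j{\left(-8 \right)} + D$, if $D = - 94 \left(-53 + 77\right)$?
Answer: $-2235$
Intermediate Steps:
$D = -2256$ ($D = \left(-94\right) 24 = -2256$)
$f{\left(J \right)} = 21$ ($f{\left(J \right)} = -9 + 3 \cdot 10 = -9 + 30 = 21$)
$j{\left(N \right)} = 21$
$j{\left(-8 \right)} + D = 21 - 2256 = -2235$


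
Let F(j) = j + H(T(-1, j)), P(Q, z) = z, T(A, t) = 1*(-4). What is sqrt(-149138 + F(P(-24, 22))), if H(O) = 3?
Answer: I*sqrt(149113) ≈ 386.15*I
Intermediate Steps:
T(A, t) = -4
F(j) = 3 + j (F(j) = j + 3 = 3 + j)
sqrt(-149138 + F(P(-24, 22))) = sqrt(-149138 + (3 + 22)) = sqrt(-149138 + 25) = sqrt(-149113) = I*sqrt(149113)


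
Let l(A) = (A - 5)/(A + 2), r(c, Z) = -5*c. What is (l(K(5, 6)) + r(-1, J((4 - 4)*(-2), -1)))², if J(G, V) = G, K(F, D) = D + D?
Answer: 121/4 ≈ 30.250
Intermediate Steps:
K(F, D) = 2*D
l(A) = (-5 + A)/(2 + A)
(l(K(5, 6)) + r(-1, J((4 - 4)*(-2), -1)))² = ((-5 + 2*6)/(2 + 2*6) - 5*(-1))² = ((-5 + 12)/(2 + 12) + 5)² = (7/14 + 5)² = ((1/14)*7 + 5)² = (½ + 5)² = (11/2)² = 121/4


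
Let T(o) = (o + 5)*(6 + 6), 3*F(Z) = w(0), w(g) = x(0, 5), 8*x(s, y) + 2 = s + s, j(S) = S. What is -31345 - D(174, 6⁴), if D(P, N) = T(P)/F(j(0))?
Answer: -5569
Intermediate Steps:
x(s, y) = -¼ + s/4 (x(s, y) = -¼ + (s + s)/8 = -¼ + (2*s)/8 = -¼ + s/4)
w(g) = -¼ (w(g) = -¼ + (¼)*0 = -¼ + 0 = -¼)
F(Z) = -1/12 (F(Z) = (⅓)*(-¼) = -1/12)
T(o) = 60 + 12*o (T(o) = (5 + o)*12 = 60 + 12*o)
D(P, N) = -720 - 144*P (D(P, N) = (60 + 12*P)/(-1/12) = (60 + 12*P)*(-12) = -720 - 144*P)
-31345 - D(174, 6⁴) = -31345 - (-720 - 144*174) = -31345 - (-720 - 25056) = -31345 - 1*(-25776) = -31345 + 25776 = -5569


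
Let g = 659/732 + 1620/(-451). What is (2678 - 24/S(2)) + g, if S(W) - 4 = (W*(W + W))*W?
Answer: 4414043533/1650660 ≈ 2674.1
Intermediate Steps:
S(W) = 4 + 2*W³ (S(W) = 4 + (W*(W + W))*W = 4 + (W*(2*W))*W = 4 + (2*W²)*W = 4 + 2*W³)
g = -888631/330132 (g = 659*(1/732) + 1620*(-1/451) = 659/732 - 1620/451 = -888631/330132 ≈ -2.6917)
(2678 - 24/S(2)) + g = (2678 - 24/(4 + 2*2³)) - 888631/330132 = (2678 - 24/(4 + 2*8)) - 888631/330132 = (2678 - 24/(4 + 16)) - 888631/330132 = (2678 - 24/20) - 888631/330132 = (2678 - 24*1/20) - 888631/330132 = (2678 - 6/5) - 888631/330132 = 13384/5 - 888631/330132 = 4414043533/1650660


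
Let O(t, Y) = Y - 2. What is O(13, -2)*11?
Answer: -44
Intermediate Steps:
O(t, Y) = -2 + Y
O(13, -2)*11 = (-2 - 2)*11 = -4*11 = -44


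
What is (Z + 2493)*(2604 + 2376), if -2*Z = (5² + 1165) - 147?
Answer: 9818070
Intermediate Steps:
Z = -1043/2 (Z = -((5² + 1165) - 147)/2 = -((25 + 1165) - 147)/2 = -(1190 - 147)/2 = -½*1043 = -1043/2 ≈ -521.50)
(Z + 2493)*(2604 + 2376) = (-1043/2 + 2493)*(2604 + 2376) = (3943/2)*4980 = 9818070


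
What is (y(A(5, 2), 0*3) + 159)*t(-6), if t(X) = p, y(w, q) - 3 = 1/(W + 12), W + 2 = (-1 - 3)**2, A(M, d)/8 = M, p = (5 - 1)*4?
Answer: 33704/13 ≈ 2592.6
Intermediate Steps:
p = 16 (p = 4*4 = 16)
A(M, d) = 8*M
W = 14 (W = -2 + (-1 - 3)**2 = -2 + (-4)**2 = -2 + 16 = 14)
y(w, q) = 79/26 (y(w, q) = 3 + 1/(14 + 12) = 3 + 1/26 = 79/26)
t(X) = 16
(y(A(5, 2), 0*3) + 159)*t(-6) = (79/26 + 159)*16 = (4213/26)*16 = 33704/13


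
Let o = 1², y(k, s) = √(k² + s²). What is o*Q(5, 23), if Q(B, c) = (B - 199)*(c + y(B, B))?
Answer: -4462 - 970*√2 ≈ -5833.8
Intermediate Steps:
Q(B, c) = (-199 + B)*(c + √2*√(B²)) (Q(B, c) = (B - 199)*(c + √(B² + B²)) = (-199 + B)*(c + √(2*B²)) = (-199 + B)*(c + √2*√(B²)))
o = 1
o*Q(5, 23) = 1*(-199*23 + 5*23 - 199*√2*√(5²) + 5*√2*√(5²)) = 1*(-4577 + 115 - 199*√2*√25 + 5*√2*√25) = 1*(-4577 + 115 - 199*√2*5 + 5*√2*5) = 1*(-4577 + 115 - 995*√2 + 25*√2) = 1*(-4462 - 970*√2) = -4462 - 970*√2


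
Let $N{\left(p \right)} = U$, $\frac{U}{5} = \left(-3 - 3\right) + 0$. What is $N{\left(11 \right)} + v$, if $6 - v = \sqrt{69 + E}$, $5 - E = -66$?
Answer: $-24 - 2 \sqrt{35} \approx -35.832$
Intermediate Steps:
$E = 71$ ($E = 5 - -66 = 5 + 66 = 71$)
$U = -30$ ($U = 5 \left(\left(-3 - 3\right) + 0\right) = 5 \left(-6 + 0\right) = 5 \left(-6\right) = -30$)
$N{\left(p \right)} = -30$
$v = 6 - 2 \sqrt{35}$ ($v = 6 - \sqrt{69 + 71} = 6 - \sqrt{140} = 6 - 2 \sqrt{35} \approx -5.8322$)
$N{\left(11 \right)} + v = -30 + \left(6 - 2 \sqrt{35}\right) = -24 - 2 \sqrt{35}$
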